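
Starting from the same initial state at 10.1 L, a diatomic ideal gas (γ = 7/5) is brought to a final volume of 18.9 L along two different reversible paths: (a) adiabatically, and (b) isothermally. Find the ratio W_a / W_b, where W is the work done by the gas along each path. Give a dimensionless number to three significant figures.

W_a / W_b ≈ 0.885

Path (a) adiabatic: W = P₁V₁(1 − (V₁/V₂)^(γ−1))/(γ−1) → W_a/(P₁V₁) = 0.5543.
Path (b) isothermal: W = P₁V₁ ln(V₂/V₁) → W_b/(P₁V₁) = 0.6266.
W_a / W_b = 0.5543 / 0.6266 = 0.8845.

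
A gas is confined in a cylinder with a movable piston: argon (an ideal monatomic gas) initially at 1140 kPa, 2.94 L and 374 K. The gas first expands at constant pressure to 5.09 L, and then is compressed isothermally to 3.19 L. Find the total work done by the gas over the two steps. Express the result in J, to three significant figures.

Step 1 (isobaric): W = PΔV = (1140 kPa)(5.09 − 2.94 L) = 2451 J.
After step 1: P = 1140 kPa, V = 5.09 L, T = 647.5 K.
Step 2 (isothermal): W = P₁V₁ ln(V₂/V₁) = (5803) ln(3.19/5.09) = -2711 J.
W_total = 2451 − 2711 = -260.3 J.

W_total ≈ -260 J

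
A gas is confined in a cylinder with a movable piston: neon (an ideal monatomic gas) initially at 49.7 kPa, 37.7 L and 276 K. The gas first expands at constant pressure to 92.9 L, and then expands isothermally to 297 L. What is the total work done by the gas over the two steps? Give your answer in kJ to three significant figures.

W_total ≈ 8.11 kJ

Step 1 (isobaric): W = PΔV = (49.7 kPa)(92.9 − 37.7 L) = 2743 J.
After step 1: P = 49.7 kPa, V = 92.9 L, T = 680.1 K.
Step 2 (isothermal): W = P₁V₁ ln(V₂/V₁) = (4617) ln(297/92.9) = 5366 J.
W_total = 2743 + 5366 = 8110 J.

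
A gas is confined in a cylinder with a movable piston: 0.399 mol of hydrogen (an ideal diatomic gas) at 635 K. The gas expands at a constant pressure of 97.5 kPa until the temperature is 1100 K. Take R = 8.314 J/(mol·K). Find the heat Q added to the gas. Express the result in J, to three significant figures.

Q ≈ 5400 J

Isobaric: W = nRΔT = (0.399)(8.314)(465) = 1543 J.
ΔU = nCᵥΔT with Cᵥ = 5R/2: ΔU = (0.399)(20.79)(465) = 3856 J.
Q = ΔU + W = 3856 + 1543 = 5399 J.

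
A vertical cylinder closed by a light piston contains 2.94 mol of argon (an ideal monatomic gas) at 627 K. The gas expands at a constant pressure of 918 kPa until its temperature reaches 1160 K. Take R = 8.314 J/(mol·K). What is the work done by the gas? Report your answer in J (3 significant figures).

Isobaric: W = P ΔV = nR ΔT.
W = (2.94)(8.314)(1160 − 627) = 13028 J.

W ≈ 13000 J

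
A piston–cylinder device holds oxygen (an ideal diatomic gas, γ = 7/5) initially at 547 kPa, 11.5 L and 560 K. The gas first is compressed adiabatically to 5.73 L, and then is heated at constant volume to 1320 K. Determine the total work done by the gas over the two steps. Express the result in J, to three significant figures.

W_total ≈ -5050 J

Step 1 (adiabatic): W = (P₁V₁ − P₂V₂)/(γ−1) = (6290 − 8312)/0.4 = -5054 J.
Step 2 (isochoric): W = 0 (constant volume).
W_total = -5054 + 0 = -5054 J.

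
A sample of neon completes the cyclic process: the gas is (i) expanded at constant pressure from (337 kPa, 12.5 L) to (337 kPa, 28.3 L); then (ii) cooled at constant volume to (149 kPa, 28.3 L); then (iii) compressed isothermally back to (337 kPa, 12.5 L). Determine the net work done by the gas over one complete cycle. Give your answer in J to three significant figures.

W_net ≈ 1880 J

Leg (i): W = PΔV = (337)(28.3 − 12.5) = 5325 J.
Leg (ii): W = 0.
Leg (iii): W = PᵢVᵢ ln(V_f/Vᵢ) = (4217) ln(12.5/28.3) = -3446 J.
W_net = 5325 − 3446 = 1879 J.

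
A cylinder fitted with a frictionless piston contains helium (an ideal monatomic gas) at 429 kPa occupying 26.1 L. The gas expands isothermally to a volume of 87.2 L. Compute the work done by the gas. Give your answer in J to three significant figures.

Isothermal: W = nRT ln(V₂/V₁) = P₁V₁ ln(V₂/V₁).
P₁V₁ = (429 kPa)(26.1 L) = 11197 J.
W = 11197 × ln(87.2/26.1) = 11197 × 1.206
W_by_gas = 13506 J.

W ≈ 13500 J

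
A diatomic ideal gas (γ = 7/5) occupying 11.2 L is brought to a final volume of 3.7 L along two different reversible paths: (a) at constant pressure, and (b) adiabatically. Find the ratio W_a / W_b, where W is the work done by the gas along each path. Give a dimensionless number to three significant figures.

W_a / W_b ≈ 0.481

Path (a) isobaric: W = P₁(V₂ − V₁) → W_a/(P₁V₁) = -0.6696.
Path (b) adiabatic: W = P₁V₁(1 − (V₁/V₂)^(γ−1))/(γ−1) → W_b/(P₁V₁) = -1.394.
W_a / W_b = -0.6696 / -1.394 = 0.4805.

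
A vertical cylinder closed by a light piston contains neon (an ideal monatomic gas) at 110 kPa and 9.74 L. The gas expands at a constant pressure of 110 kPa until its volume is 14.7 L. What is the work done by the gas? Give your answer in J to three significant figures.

Isobaric: W = P ΔV.
W = (110 kPa)(14.7 − 9.74 L) = (110)(4.96) = 545.6 J.

W ≈ 546 J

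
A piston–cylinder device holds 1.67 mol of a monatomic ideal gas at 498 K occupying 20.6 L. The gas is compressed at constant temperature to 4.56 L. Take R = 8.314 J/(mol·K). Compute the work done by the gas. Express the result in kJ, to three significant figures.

W ≈ -10.4 kJ

Isothermal: W = nRT ln(V₂/V₁).
W = (1.67)(8.314)(498) × ln(4.56/20.6)
  = 6914 × -1.508
W_by_gas = -10427 J.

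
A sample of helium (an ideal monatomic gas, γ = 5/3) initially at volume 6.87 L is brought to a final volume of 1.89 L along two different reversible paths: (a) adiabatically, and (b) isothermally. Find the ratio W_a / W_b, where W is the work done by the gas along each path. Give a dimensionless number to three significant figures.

W_a / W_b ≈ 1.59

Path (a) adiabatic: W = P₁V₁(1 − (V₁/V₂)^(γ−1))/(γ−1) → W_a/(P₁V₁) = -2.046.
Path (b) isothermal: W = P₁V₁ ln(V₂/V₁) → W_b/(P₁V₁) = -1.291.
W_a / W_b = -2.046 / -1.291 = 1.585.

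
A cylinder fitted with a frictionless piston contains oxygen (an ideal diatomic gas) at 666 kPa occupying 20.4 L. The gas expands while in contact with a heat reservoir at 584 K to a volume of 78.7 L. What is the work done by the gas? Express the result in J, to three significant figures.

Isothermal: W = nRT ln(V₂/V₁) = P₁V₁ ln(V₂/V₁).
P₁V₁ = (666 kPa)(20.4 L) = 13586 J.
W = 13586 × ln(78.7/20.4) = 13586 × 1.35
W_by_gas = 18343 J.

W ≈ 18300 J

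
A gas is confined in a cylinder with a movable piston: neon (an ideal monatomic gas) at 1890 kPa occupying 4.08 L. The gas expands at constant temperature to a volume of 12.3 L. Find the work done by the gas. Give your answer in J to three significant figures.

Isothermal: W = nRT ln(V₂/V₁) = P₁V₁ ln(V₂/V₁).
P₁V₁ = (1890 kPa)(4.08 L) = 7711 J.
W = 7711 × ln(12.3/4.08) = 7711 × 1.104
W_by_gas = 8509 J.

W ≈ 8510 J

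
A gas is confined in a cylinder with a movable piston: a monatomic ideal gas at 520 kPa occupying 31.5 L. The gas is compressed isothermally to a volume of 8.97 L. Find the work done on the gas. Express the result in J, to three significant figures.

W ≈ 20600 J

Isothermal: W = nRT ln(V₂/V₁) = P₁V₁ ln(V₂/V₁).
P₁V₁ = (520 kPa)(31.5 L) = 16380 J.
W = 16380 × ln(8.97/31.5) = 16380 × -1.256
W_by_gas = -20575 J; work on gas = −W_by = 20575 J.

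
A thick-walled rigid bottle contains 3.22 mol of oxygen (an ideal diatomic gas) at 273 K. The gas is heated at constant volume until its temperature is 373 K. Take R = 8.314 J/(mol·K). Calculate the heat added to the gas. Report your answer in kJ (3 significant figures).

Constant volume ⇒ W = 0, so Q = ΔU = nCᵥΔT with Cᵥ = 5R/2 = 20.79 J/(mol·K).
ΔU = (3.22)(20.79)(373 − 273) = 6693 J.

Q ≈ 6.69 kJ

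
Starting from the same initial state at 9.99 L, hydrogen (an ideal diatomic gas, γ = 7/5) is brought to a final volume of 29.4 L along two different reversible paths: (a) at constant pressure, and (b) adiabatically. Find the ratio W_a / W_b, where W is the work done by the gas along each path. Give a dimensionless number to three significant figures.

W_a / W_b ≈ 2.22

Path (a) isobaric: W = P₁(V₂ − V₁) → W_a/(P₁V₁) = 1.943.
Path (b) adiabatic: W = P₁V₁(1 − (V₁/V₂)^(γ−1))/(γ−1) → W_b/(P₁V₁) = 0.8766.
W_a / W_b = 1.943 / 0.8766 = 2.216.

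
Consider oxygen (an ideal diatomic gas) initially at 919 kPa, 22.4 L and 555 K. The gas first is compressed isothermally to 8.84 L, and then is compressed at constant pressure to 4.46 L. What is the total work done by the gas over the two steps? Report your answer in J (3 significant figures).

W_total ≈ -29300 J

Step 1 (isothermal): W = P₁V₁ ln(V₂/V₁) = (20586) ln(8.84/22.4) = -19140 J.
After step 1: P = 2329 kPa, V = 8.84 L, T = 555 K.
Step 2 (isobaric): W = PΔV = (2329 kPa)(4.46 − 8.84 L) = -10200 J.
W_total = -19140 − 10200 = -29340 J.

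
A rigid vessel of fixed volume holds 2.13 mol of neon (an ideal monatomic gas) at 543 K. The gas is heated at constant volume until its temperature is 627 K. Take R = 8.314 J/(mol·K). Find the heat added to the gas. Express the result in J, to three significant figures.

Constant volume ⇒ W = 0, so Q = ΔU = nCᵥΔT with Cᵥ = 3R/2 = 12.47 J/(mol·K).
ΔU = (2.13)(12.47)(627 − 543) = 2231 J.

Q ≈ 2230 J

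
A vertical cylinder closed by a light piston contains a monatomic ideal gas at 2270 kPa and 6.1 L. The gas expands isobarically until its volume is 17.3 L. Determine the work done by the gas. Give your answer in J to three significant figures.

Isobaric: W = P ΔV.
W = (2270 kPa)(17.3 − 6.1 L) = (2270)(11.2) = 25424 J.

W ≈ 25400 J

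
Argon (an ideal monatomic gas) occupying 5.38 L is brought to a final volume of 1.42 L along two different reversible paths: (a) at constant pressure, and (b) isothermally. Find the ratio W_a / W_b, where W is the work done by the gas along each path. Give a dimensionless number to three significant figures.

Path (a) isobaric: W = P₁(V₂ − V₁) → W_a/(P₁V₁) = -0.7361.
Path (b) isothermal: W = P₁V₁ ln(V₂/V₁) → W_b/(P₁V₁) = -1.332.
W_a / W_b = -0.7361 / -1.332 = 0.5526.

W_a / W_b ≈ 0.553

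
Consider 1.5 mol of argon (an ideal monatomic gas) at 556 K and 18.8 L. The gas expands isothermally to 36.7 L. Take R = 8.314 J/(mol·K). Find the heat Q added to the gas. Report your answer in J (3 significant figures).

Q ≈ 4640 J

Isothermal ⇒ ΔU = 0, so Q = W = nRT ln(V₂/V₁).
Q = (1.5)(8.314)(556) ln(36.7/18.8) = 6934 × 0.6689 = 4638 J.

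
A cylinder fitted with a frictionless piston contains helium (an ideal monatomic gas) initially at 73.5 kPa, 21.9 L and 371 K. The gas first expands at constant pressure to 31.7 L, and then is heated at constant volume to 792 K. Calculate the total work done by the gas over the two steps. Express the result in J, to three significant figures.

Step 1 (isobaric): W = PΔV = (73.5 kPa)(31.7 − 21.9 L) = 720.3 J.
Step 2 (isochoric): W = 0 (constant volume).
W_total = 720.3 + 0 = 720.3 J.

W_total ≈ 720 J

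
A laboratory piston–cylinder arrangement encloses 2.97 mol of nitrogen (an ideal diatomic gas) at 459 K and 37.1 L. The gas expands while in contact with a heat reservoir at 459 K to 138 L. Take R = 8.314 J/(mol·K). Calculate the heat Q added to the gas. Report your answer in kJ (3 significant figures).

Isothermal ⇒ ΔU = 0, so Q = W = nRT ln(V₂/V₁).
Q = (2.97)(8.314)(459) ln(138/37.1) = 11334 × 1.314 = 14889 J.

Q ≈ 14.9 kJ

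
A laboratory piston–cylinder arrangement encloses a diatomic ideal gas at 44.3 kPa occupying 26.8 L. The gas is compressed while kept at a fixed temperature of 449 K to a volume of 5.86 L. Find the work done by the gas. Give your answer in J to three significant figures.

W ≈ -1800 J

Isothermal: W = nRT ln(V₂/V₁) = P₁V₁ ln(V₂/V₁).
P₁V₁ = (44.3 kPa)(26.8 L) = 1187 J.
W = 1187 × ln(5.86/26.8) = 1187 × -1.52
W_by_gas = -1805 J.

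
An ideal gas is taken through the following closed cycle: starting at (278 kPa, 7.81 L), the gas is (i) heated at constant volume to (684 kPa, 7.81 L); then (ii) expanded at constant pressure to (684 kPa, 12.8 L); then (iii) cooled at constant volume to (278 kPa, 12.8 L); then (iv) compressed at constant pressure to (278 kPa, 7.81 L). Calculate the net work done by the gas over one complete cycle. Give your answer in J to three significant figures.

Constant-volume legs do no work.
W(ii) = (684)(12.8 − 7.81) = 3413 J; W(iv) = (278)(7.81 − 12.8) = -1387 J.
W_net = 3413 − 1387 = 2026 J (the clockwise enclosed area).

W_net ≈ 2030 J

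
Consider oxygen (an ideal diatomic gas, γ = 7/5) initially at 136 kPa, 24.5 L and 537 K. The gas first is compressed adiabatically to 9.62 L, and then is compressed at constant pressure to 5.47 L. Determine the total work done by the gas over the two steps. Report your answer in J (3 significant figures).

W_total ≈ -5870 J

Step 1 (adiabatic): W = (P₁V₁ − P₂V₂)/(γ−1) = (3332 − 4843)/0.4 = -3777 J.
After step 1: P = 503.4 kPa, V = 9.62 L, T = 780.5 K.
Step 2 (isobaric): W = PΔV = (503.4 kPa)(5.47 − 9.62 L) = -2089 J.
W_total = -3777 − 2089 = -5866 J.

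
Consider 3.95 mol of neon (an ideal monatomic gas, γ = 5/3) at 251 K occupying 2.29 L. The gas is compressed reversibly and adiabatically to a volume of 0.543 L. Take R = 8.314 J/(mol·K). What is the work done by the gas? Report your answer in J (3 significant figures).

Adiabatic: TV^(γ−1) = const with γ = 5/3.
T₂ = T₁ (V₁/V₂)^(γ−1) = 251 × (2.29/0.543)^0.667 = 251 × 2.61 = 655.2 K.
W_by = nCᵥ(T₁ − T₂) = (3.95)(12.47)(251 − 655.2) = -19910 J.

W ≈ -19900 J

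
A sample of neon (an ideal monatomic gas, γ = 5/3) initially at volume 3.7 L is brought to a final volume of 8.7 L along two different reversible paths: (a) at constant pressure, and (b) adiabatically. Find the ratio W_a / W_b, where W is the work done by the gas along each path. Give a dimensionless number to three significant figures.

W_a / W_b ≈ 2.07

Path (a) isobaric: W = P₁(V₂ − V₁) → W_a/(P₁V₁) = 1.351.
Path (b) adiabatic: W = P₁V₁(1 − (V₁/V₂)^(γ−1))/(γ−1) → W_b/(P₁V₁) = 0.6517.
W_a / W_b = 1.351 / 0.6517 = 2.074.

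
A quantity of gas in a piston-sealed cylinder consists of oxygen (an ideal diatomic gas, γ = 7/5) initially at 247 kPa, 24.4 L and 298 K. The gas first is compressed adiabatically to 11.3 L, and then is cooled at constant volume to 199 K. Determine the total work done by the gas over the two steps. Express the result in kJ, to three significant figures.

W_total ≈ -5.43 kJ

Step 1 (adiabatic): W = (P₁V₁ − P₂V₂)/(γ−1) = (6027 − 8200)/0.4 = -5433 J.
Step 2 (isochoric): W = 0 (constant volume).
W_total = -5433 + 0 = -5433 J.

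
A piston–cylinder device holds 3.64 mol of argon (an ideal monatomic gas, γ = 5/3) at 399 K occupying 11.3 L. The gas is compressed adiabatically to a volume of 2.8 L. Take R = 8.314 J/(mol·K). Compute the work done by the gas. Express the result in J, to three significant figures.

Adiabatic: TV^(γ−1) = const with γ = 5/3.
T₂ = T₁ (V₁/V₂)^(γ−1) = 399 × (11.3/2.8)^0.667 = 399 × 2.535 = 1011 K.
W_by = nCᵥ(T₁ − T₂) = (3.64)(12.47)(399 − 1011) = -27799 J.

W ≈ -27800 J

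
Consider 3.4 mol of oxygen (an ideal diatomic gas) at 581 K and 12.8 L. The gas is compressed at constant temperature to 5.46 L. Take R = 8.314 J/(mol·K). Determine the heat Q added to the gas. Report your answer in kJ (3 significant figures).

Isothermal ⇒ ΔU = 0, so Q = W = nRT ln(V₂/V₁).
Q = (3.4)(8.314)(581) ln(5.46/12.8) = 16423 × -0.852 = -13993 J.

Q ≈ -14.0 kJ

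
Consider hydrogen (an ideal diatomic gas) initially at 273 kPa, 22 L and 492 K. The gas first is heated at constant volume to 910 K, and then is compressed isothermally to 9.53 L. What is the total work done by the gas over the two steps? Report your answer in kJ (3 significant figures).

W_total ≈ -9.29 kJ

Step 1 (isochoric): W = 0 (constant volume).
After step 1: P = 504.9 kPa (V unchanged).
Step 2 (isothermal): W = P₁V₁ ln(V₂/V₁) = (11109) ln(9.53/22) = -9293 J.
W_total = 0 − 9293 = -9293 J.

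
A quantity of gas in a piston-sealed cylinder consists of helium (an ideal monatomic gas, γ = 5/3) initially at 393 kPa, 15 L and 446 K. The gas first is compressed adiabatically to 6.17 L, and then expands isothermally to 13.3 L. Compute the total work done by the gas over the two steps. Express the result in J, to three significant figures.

Step 1 (adiabatic): W = (P₁V₁ − P₂V₂)/(γ−1) = (5895 − 10658)/0.667 = -7145 J.
After step 1: P = 1727 kPa, V = 6.17 L, T = 806.4 K.
Step 2 (isothermal): W = P₁V₁ ln(V₂/V₁) = (10658) ln(13.3/6.17) = 8186 J.
W_total = -7145 + 8186 = 1041 J.

W_total ≈ 1040 J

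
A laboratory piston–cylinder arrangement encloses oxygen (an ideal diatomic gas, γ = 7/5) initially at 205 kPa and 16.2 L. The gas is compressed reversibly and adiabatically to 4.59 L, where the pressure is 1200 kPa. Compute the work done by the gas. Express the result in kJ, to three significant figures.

W ≈ -5.47 kJ

Adiabatic: W = (P₁V₁ − P₂V₂)/(γ − 1) with γ = 7/5.
P₁V₁ = 3321 J, P₂V₂ = 5508 J.
W = (3321 − 5508) / 0.4 = -5468 J.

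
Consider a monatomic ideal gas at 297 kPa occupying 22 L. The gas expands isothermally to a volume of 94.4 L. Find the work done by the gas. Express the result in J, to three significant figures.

Isothermal: W = nRT ln(V₂/V₁) = P₁V₁ ln(V₂/V₁).
P₁V₁ = (297 kPa)(22 L) = 6534 J.
W = 6534 × ln(94.4/22) = 6534 × 1.456
W_by_gas = 9517 J.

W ≈ 9520 J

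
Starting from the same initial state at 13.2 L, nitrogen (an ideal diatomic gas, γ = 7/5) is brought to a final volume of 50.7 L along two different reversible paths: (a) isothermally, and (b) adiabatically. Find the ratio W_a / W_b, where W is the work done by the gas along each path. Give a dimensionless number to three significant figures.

Path (a) isothermal: W = P₁V₁ ln(V₂/V₁) → W_a/(P₁V₁) = 1.346.
Path (b) adiabatic: W = P₁V₁(1 − (V₁/V₂)^(γ−1))/(γ−1) → W_b/(P₁V₁) = 1.041.
W_a / W_b = 1.346 / 1.041 = 1.293.

W_a / W_b ≈ 1.29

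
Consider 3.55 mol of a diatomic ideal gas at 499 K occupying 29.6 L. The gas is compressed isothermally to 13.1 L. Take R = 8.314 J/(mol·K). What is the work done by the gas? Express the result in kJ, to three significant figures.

Isothermal: W = nRT ln(V₂/V₁).
W = (3.55)(8.314)(499) × ln(13.1/29.6)
  = 14728 × -0.8152
W_by_gas = -12006 J.

W ≈ -12.0 kJ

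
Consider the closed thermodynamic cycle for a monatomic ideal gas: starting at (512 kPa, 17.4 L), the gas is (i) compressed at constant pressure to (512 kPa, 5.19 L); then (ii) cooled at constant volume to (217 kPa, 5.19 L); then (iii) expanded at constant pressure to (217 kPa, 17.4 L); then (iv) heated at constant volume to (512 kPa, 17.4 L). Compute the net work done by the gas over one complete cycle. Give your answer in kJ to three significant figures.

Constant-volume legs do no work.
W(i) = (512)(5.19 − 17.4) = -6252 J; W(iii) = (217)(17.4 − 5.19) = 2650 J.
W_net = -6252 + 2650 = -3602 J (the counter-clockwise enclosed area).

W_net ≈ -3.60 kJ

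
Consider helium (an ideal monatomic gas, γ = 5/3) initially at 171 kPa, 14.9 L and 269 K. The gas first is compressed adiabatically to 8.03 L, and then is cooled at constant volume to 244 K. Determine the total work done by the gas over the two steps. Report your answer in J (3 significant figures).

Step 1 (adiabatic): W = (P₁V₁ − P₂V₂)/(γ−1) = (2548 − 3847)/0.667 = -1949 J.
Step 2 (isochoric): W = 0 (constant volume).
W_total = -1949 + 0 = -1949 J.

W_total ≈ -1950 J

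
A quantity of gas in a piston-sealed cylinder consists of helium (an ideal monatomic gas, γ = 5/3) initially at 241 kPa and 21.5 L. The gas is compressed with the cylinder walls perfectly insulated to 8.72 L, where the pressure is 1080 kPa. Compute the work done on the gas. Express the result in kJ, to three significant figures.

Adiabatic: W = (P₁V₁ − P₂V₂)/(γ − 1) with γ = 5/3.
P₁V₁ = 5182 J, P₂V₂ = 9418 J.
W = (5182 − 9418) / 0.6667 = -6354 J.
Work on gas = −W_by = 6354 J.

W ≈ 6.35 kJ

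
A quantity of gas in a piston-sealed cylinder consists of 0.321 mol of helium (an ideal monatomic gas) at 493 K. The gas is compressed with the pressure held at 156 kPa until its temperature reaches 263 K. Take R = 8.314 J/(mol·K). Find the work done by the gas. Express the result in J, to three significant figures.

Isobaric: W = P ΔV = nR ΔT.
W = (0.321)(8.314)(263 − 493) = -613.8 J.

W ≈ -614 J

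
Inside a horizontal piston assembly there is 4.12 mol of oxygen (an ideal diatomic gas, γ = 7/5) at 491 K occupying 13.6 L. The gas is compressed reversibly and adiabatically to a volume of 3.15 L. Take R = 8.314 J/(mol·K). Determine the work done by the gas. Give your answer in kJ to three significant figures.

W ≈ -33.4 kJ

Adiabatic: TV^(γ−1) = const with γ = 7/5.
T₂ = T₁ (V₁/V₂)^(γ−1) = 491 × (13.6/3.15)^0.4 = 491 × 1.795 = 881.4 K.
W_by = nCᵥ(T₁ − T₂) = (4.12)(20.79)(491 − 881.4) = -33432 J.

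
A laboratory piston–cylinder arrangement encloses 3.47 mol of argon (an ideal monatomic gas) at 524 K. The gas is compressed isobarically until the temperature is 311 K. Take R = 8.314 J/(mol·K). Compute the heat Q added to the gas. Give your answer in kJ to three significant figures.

Q ≈ -15.4 kJ

Isobaric: W = nRΔT = (3.47)(8.314)(-213) = -6145 J.
ΔU = nCᵥΔT with Cᵥ = 3R/2: ΔU = (3.47)(12.47)(-213) = -9217 J.
Q = ΔU + W = -9217 − 6145 = -15362 J.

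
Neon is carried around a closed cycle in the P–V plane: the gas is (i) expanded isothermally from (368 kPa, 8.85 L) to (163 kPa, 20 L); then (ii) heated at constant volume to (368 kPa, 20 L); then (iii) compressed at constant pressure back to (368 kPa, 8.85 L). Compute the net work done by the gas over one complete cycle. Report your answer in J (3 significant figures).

Leg (i): W = PᵢVᵢ ln(V_f/Vᵢ) = (3257) ln(20/8.85) = 2655 J.
Leg (ii): W = 0.
Leg (iii): W = PΔV = (368)(8.85 − 20) = -4103 J.
W_net = 2655 − 4103 = -1448 J.

W_net ≈ -1450 J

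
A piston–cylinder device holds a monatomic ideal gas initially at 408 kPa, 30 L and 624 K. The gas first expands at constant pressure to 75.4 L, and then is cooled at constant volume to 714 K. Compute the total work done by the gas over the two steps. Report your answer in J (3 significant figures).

W_total ≈ 18500 J

Step 1 (isobaric): W = PΔV = (408 kPa)(75.4 − 30 L) = 18523 J.
Step 2 (isochoric): W = 0 (constant volume).
W_total = 18523 + 0 = 18523 J.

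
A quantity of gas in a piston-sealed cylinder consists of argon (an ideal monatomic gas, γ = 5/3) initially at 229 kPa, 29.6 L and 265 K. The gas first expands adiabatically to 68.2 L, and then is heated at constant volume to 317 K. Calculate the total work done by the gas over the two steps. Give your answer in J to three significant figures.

Step 1 (adiabatic): W = (P₁V₁ − P₂V₂)/(γ−1) = (6778 − 3886)/0.667 = 4339 J.
Step 2 (isochoric): W = 0 (constant volume).
W_total = 4339 + 0 = 4339 J.

W_total ≈ 4340 J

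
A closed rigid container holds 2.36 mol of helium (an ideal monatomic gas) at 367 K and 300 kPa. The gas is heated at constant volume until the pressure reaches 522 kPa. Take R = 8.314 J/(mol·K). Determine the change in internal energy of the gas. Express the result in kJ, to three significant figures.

Constant volume ⇒ W = 0, so Q = ΔU = nCᵥΔT with Cᵥ = 3R/2 = 12.47 J/(mol·K).
At constant V, T₂/T₁ = P₂/P₁ ⇒ ΔT = T₁(P₂/P₁ − 1) = 367·(522/300 − 1) = 271.6 K.
ΔU = (2.36)(12.47)(271.6) = 7993 J.

ΔU ≈ 7.99 kJ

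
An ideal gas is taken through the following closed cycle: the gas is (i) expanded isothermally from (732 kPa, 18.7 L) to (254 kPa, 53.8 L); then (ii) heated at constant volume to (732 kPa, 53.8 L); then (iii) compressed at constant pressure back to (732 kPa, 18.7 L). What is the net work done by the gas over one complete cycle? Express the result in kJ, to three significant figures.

W_net ≈ -11.2 kJ

Leg (i): W = PᵢVᵢ ln(V_f/Vᵢ) = (13688) ln(53.8/18.7) = 14465 J.
Leg (ii): W = 0.
Leg (iii): W = PΔV = (732)(18.7 − 53.8) = -25693 J.
W_net = 14465 − 25693 = -11228 J.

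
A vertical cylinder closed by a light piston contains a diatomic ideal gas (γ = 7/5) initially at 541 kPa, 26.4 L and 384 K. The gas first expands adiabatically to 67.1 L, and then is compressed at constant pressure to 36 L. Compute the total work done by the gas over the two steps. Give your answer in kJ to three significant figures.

W_total ≈ 6.56 kJ

Step 1 (adiabatic): W = (P₁V₁ − P₂V₂)/(γ−1) = (14282 − 9835)/0.4 = 11120 J.
After step 1: P = 146.6 kPa, V = 67.1 L, T = 264.4 K.
Step 2 (isobaric): W = PΔV = (146.6 kPa)(36 − 67.1 L) = -4558 J.
W_total = 11120 − 4558 = 6561 J.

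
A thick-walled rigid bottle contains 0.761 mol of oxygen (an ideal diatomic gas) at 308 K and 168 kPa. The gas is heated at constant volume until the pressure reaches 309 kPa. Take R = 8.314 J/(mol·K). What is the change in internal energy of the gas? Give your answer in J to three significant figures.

Constant volume ⇒ W = 0, so Q = ΔU = nCᵥΔT with Cᵥ = 5R/2 = 20.79 J/(mol·K).
At constant V, T₂/T₁ = P₂/P₁ ⇒ ΔT = T₁(P₂/P₁ − 1) = 308·(309/168 − 1) = 258.5 K.
ΔU = (0.761)(20.79)(258.5) = 4089 J.

ΔU ≈ 4090 J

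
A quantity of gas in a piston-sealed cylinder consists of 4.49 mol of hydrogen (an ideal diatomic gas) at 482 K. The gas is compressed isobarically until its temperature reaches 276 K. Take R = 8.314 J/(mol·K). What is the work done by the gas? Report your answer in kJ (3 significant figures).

W ≈ -7.69 kJ

Isobaric: W = P ΔV = nR ΔT.
W = (4.49)(8.314)(276 − 482) = -7690 J.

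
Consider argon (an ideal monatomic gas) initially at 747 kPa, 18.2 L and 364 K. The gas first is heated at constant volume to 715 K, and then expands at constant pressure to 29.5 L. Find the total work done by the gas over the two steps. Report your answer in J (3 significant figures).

Step 1 (isochoric): W = 0 (constant volume).
After step 1: P = 1467 kPa (V unchanged).
Step 2 (isobaric): W = PΔV = (1467 kPa)(29.5 − 18.2 L) = 16581 J.
W_total = 0 + 16581 = 16581 J.

W_total ≈ 16600 J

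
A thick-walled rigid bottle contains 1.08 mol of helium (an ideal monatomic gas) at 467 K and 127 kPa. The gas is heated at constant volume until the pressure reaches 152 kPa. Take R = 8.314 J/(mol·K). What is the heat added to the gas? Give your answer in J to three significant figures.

Constant volume ⇒ W = 0, so Q = ΔU = nCᵥΔT with Cᵥ = 3R/2 = 12.47 J/(mol·K).
At constant V, T₂/T₁ = P₂/P₁ ⇒ ΔT = T₁(P₂/P₁ − 1) = 467·(152/127 − 1) = 91.93 K.
ΔU = (1.08)(12.47)(91.93) = 1238 J.

Q ≈ 1240 J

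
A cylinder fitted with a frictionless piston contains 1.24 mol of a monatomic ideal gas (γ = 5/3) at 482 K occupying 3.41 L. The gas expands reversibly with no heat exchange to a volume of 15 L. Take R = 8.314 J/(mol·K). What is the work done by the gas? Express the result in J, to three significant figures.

W ≈ 4680 J

Adiabatic: TV^(γ−1) = const with γ = 5/3.
T₂ = T₁ (V₁/V₂)^(γ−1) = 482 × (3.41/15)^0.667 = 482 × 0.3725 = 179.5 K.
W_by = nCᵥ(T₁ − T₂) = (1.24)(12.47)(482 − 179.5) = 4677 J.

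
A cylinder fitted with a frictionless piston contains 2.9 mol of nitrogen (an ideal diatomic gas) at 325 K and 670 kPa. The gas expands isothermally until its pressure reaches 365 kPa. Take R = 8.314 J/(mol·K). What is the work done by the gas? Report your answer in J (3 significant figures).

Isothermal process: W = nRT ln(V₂/V₁) = nRT ln(P₁/P₂).
W = (2.9)(8.314)(325) × ln(670/365)
  = 7836 × ln(1.836) = 7836 × 0.6074
W_by_gas = 4759 J.

W ≈ 4760 J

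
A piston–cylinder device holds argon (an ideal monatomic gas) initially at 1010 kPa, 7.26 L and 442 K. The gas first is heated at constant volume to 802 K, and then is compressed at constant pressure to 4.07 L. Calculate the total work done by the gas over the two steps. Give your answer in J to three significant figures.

Step 1 (isochoric): W = 0 (constant volume).
After step 1: P = 1833 kPa (V unchanged).
Step 2 (isobaric): W = PΔV = (1833 kPa)(4.07 − 7.26 L) = -5846 J.
W_total = 0 − 5846 = -5846 J.

W_total ≈ -5850 J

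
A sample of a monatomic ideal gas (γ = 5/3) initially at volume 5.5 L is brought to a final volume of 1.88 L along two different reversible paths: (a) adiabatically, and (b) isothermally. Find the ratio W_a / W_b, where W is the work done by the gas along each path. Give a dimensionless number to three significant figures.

W_a / W_b ≈ 1.46

Path (a) adiabatic: W = P₁V₁(1 − (V₁/V₂)^(γ−1))/(γ−1) → W_a/(P₁V₁) = -1.568.
Path (b) isothermal: W = P₁V₁ ln(V₂/V₁) → W_b/(P₁V₁) = -1.073.
W_a / W_b = -1.568 / -1.073 = 1.461.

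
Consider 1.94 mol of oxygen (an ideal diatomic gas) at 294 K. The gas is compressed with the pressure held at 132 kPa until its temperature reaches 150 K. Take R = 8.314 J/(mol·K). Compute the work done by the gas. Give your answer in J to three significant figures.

Isobaric: W = P ΔV = nR ΔT.
W = (1.94)(8.314)(150 − 294) = -2323 J.

W ≈ -2320 J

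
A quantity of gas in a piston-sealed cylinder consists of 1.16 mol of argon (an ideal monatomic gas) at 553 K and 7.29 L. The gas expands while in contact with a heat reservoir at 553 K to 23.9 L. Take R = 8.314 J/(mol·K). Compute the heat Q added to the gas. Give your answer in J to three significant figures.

Q ≈ 6330 J

Isothermal ⇒ ΔU = 0, so Q = W = nRT ln(V₂/V₁).
Q = (1.16)(8.314)(553) ln(23.9/7.29) = 5333 × 1.187 = 6333 J.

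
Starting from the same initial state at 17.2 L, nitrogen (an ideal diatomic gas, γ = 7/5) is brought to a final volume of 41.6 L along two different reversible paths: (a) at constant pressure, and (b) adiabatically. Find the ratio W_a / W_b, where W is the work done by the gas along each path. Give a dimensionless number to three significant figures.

Path (a) isobaric: W = P₁(V₂ − V₁) → W_a/(P₁V₁) = 1.419.
Path (b) adiabatic: W = P₁V₁(1 − (V₁/V₂)^(γ−1))/(γ−1) → W_b/(P₁V₁) = 0.744.
W_a / W_b = 1.419 / 0.744 = 1.907.

W_a / W_b ≈ 1.91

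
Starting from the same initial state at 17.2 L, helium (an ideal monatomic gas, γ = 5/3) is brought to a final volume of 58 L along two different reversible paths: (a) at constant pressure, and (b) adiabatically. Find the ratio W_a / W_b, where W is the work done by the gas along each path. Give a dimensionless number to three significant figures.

Path (a) isobaric: W = P₁(V₂ − V₁) → W_a/(P₁V₁) = 2.372.
Path (b) adiabatic: W = P₁V₁(1 − (V₁/V₂)^(γ−1))/(γ−1) → W_b/(P₁V₁) = 0.833.
W_a / W_b = 2.372 / 0.833 = 2.848.

W_a / W_b ≈ 2.85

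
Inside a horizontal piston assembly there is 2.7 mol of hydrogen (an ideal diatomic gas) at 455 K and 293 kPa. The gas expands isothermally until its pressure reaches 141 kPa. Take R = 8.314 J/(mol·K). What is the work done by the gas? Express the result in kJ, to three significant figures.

Isothermal process: W = nRT ln(V₂/V₁) = nRT ln(P₁/P₂).
W = (2.7)(8.314)(455) × ln(293/141)
  = 10214 × ln(2.078) = 10214 × 0.7314
W_by_gas = 7470 J.

W ≈ 7.47 kJ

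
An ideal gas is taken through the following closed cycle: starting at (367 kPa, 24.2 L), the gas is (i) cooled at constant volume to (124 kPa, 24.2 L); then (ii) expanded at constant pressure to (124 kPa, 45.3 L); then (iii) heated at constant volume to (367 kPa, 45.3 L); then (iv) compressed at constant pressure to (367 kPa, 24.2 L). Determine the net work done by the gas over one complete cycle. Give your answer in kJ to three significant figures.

Constant-volume legs do no work.
W(ii) = (124)(45.3 − 24.2) = 2616 J; W(iv) = (367)(24.2 − 45.3) = -7744 J.
W_net = 2616 − 7744 = -5127 J (the counter-clockwise enclosed area).

W_net ≈ -5.13 kJ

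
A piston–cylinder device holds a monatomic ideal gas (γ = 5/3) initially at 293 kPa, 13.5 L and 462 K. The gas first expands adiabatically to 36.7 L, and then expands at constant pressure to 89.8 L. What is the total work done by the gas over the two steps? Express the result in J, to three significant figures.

Step 1 (adiabatic): W = (P₁V₁ − P₂V₂)/(γ−1) = (3956 − 2031)/0.667 = 2887 J.
After step 1: P = 55.33 kPa, V = 36.7 L, T = 237.2 K.
Step 2 (isobaric): W = PΔV = (55.33 kPa)(89.8 − 36.7 L) = 2938 J.
W_total = 2887 + 2938 = 5825 J.

W_total ≈ 5830 J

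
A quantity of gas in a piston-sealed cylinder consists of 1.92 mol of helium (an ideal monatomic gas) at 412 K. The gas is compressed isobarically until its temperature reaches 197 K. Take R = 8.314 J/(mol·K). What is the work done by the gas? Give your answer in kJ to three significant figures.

Isobaric: W = P ΔV = nR ΔT.
W = (1.92)(8.314)(197 − 412) = -3432 J.

W ≈ -3.43 kJ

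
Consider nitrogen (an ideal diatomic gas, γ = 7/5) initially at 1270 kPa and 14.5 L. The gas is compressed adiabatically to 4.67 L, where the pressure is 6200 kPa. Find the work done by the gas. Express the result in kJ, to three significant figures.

Adiabatic: W = (P₁V₁ − P₂V₂)/(γ − 1) with γ = 7/5.
P₁V₁ = 18415 J, P₂V₂ = 28954 J.
W = (18415 − 28954) / 0.4 = -26348 J.

W ≈ -26.3 kJ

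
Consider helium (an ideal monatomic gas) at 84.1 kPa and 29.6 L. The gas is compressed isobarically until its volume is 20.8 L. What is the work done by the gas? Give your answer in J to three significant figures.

W ≈ -740 J

Isobaric: W = P ΔV.
W = (84.1 kPa)(20.8 − 29.6 L) = (84.1)(-8.8) = -740.1 J.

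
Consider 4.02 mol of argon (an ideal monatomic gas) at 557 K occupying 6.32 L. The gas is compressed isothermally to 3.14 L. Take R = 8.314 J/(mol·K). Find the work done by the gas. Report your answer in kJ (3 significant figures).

W ≈ -13.0 kJ

Isothermal: W = nRT ln(V₂/V₁).
W = (4.02)(8.314)(557) × ln(3.14/6.32)
  = 18616 × -0.6995
W_by_gas = -13022 J.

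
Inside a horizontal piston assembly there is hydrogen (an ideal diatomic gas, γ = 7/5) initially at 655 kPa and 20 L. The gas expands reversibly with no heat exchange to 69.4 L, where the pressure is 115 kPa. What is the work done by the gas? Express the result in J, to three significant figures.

W ≈ 12800 J

Adiabatic: W = (P₁V₁ − P₂V₂)/(γ − 1) with γ = 7/5.
P₁V₁ = 13100 J, P₂V₂ = 7981 J.
W = (13100 − 7981) / 0.4 = 12798 J.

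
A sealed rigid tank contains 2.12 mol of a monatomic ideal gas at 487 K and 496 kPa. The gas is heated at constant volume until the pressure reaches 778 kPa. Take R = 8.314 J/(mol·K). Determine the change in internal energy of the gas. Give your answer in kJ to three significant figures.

ΔU ≈ 7.32 kJ

Constant volume ⇒ W = 0, so Q = ΔU = nCᵥΔT with Cᵥ = 3R/2 = 12.47 J/(mol·K).
At constant V, T₂/T₁ = P₂/P₁ ⇒ ΔT = T₁(P₂/P₁ − 1) = 487·(778/496 − 1) = 276.9 K.
ΔU = (2.12)(12.47)(276.9) = 7320 J.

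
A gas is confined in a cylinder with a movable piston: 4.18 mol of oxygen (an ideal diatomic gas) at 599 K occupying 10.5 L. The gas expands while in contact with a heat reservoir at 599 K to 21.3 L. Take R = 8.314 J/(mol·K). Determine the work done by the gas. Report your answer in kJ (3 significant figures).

Isothermal: W = nRT ln(V₂/V₁).
W = (4.18)(8.314)(599) × ln(21.3/10.5)
  = 20817 × 0.7073
W_by_gas = 14724 J.

W ≈ 14.7 kJ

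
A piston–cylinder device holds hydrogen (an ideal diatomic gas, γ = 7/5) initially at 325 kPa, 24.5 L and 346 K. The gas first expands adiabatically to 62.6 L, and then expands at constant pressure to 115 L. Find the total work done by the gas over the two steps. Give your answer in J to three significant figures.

W_total ≈ 10800 J

Step 1 (adiabatic): W = (P₁V₁ − P₂V₂)/(γ−1) = (7962 − 5471)/0.4 = 6228 J.
After step 1: P = 87.4 kPa, V = 62.6 L, T = 237.7 K.
Step 2 (isobaric): W = PΔV = (87.4 kPa)(115 − 62.6 L) = 4580 J.
W_total = 6228 + 4580 = 10808 J.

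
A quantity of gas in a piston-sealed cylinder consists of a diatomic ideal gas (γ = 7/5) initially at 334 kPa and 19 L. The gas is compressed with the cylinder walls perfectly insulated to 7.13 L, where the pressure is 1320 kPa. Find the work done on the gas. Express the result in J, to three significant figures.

W ≈ 7660 J

Adiabatic: W = (P₁V₁ − P₂V₂)/(γ − 1) with γ = 7/5.
P₁V₁ = 6346 J, P₂V₂ = 9412 J.
W = (6346 − 9412) / 0.4 = -7664 J.
Work on gas = −W_by = 7664 J.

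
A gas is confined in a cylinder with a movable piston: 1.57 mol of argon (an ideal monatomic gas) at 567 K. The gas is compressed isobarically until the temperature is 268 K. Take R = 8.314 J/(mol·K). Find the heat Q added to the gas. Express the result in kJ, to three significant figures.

Q ≈ -9.76 kJ

Isobaric: W = nRΔT = (1.57)(8.314)(-299) = -3903 J.
ΔU = nCᵥΔT with Cᵥ = 3R/2: ΔU = (1.57)(12.47)(-299) = -5854 J.
Q = ΔU + W = -5854 − 3903 = -9757 J.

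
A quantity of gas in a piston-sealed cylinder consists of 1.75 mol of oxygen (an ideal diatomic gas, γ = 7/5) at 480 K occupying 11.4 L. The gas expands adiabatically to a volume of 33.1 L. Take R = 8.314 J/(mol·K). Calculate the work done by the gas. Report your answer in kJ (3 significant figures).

Adiabatic: TV^(γ−1) = const with γ = 7/5.
T₂ = T₁ (V₁/V₂)^(γ−1) = 480 × (11.4/33.1)^0.4 = 480 × 0.6529 = 313.4 K.
W_by = nCᵥ(T₁ − T₂) = (1.75)(20.79)(480 − 313.4) = 6061 J.

W ≈ 6.06 kJ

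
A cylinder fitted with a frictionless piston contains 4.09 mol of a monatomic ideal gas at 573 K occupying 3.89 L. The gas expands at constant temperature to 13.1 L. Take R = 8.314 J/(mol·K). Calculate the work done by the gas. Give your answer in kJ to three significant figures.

Isothermal: W = nRT ln(V₂/V₁).
W = (4.09)(8.314)(573) × ln(13.1/3.89)
  = 19484 × 1.214
W_by_gas = 23658 J.

W ≈ 23.7 kJ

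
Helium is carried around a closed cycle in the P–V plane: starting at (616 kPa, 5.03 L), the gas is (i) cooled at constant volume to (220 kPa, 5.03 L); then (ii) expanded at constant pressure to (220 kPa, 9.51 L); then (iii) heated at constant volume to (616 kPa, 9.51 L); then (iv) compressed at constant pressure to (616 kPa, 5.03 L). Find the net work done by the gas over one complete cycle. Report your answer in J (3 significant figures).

Constant-volume legs do no work.
W(ii) = (220)(9.51 − 5.03) = 985.6 J; W(iv) = (616)(5.03 − 9.51) = -2760 J.
W_net = 985.6 − 2760 = -1774 J (the counter-clockwise enclosed area).

W_net ≈ -1770 J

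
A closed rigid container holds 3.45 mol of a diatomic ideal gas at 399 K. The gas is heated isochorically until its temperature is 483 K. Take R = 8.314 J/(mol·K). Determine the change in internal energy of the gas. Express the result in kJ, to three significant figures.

ΔU ≈ 6.02 kJ

Constant volume ⇒ W = 0, so Q = ΔU = nCᵥΔT with Cᵥ = 5R/2 = 20.79 J/(mol·K).
ΔU = (3.45)(20.79)(483 − 399) = 6023 J.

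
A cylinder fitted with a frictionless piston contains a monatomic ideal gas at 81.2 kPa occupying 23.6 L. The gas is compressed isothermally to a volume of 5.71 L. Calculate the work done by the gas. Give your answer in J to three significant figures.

W ≈ -2720 J

Isothermal: W = nRT ln(V₂/V₁) = P₁V₁ ln(V₂/V₁).
P₁V₁ = (81.2 kPa)(23.6 L) = 1916 J.
W = 1916 × ln(5.71/23.6) = 1916 × -1.419
W_by_gas = -2719 J.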